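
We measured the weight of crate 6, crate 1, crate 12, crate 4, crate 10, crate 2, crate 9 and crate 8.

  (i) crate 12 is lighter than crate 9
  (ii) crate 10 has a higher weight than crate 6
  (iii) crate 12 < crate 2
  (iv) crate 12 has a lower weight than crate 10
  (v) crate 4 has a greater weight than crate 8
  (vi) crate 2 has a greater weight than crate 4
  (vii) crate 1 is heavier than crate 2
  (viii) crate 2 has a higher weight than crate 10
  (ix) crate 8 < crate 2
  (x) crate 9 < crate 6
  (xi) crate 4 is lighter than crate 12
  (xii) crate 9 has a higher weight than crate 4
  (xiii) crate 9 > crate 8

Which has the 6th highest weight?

Chaining the given pairs: crate 8 < crate 4 < crate 12 < crate 9 < crate 6 < crate 10 < crate 2 < crate 1.
The 6th largest is crate 12.

crate 12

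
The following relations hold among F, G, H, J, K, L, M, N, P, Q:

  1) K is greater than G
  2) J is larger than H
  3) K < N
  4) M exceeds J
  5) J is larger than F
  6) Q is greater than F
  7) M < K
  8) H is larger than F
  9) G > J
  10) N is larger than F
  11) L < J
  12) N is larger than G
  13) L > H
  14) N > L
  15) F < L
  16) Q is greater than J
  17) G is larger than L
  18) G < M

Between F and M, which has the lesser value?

The relevant relations are F < H; H < L; L < J; J < G; G < M.
Chaining these gives F < H < L < J < G < M.
So F < M; F is the smaller of the two.

F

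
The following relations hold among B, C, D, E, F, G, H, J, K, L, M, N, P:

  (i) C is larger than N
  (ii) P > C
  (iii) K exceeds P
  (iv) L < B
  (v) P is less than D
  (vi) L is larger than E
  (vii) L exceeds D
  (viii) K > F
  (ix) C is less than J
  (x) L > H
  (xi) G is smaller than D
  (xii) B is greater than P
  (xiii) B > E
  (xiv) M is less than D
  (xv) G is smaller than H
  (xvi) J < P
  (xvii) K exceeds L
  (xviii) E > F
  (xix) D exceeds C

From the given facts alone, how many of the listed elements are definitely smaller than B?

11

Directly below B: P, E, L.
One step further: C, F, J, D, H (8 so far).
One step further: M, N, G (11 so far).
No other element is forced below B by the given relations, so the count is 11.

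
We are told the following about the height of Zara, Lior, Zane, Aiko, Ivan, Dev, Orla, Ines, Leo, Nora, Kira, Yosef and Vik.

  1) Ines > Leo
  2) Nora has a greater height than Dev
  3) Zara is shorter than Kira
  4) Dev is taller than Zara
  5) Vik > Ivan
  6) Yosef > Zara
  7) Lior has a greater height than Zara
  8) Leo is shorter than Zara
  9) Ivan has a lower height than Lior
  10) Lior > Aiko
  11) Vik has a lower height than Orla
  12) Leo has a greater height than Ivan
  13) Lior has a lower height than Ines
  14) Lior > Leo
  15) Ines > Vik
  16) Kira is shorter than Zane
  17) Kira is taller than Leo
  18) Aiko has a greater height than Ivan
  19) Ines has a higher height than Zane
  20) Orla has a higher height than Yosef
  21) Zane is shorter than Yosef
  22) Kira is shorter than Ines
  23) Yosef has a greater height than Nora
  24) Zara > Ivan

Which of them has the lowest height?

Ivan

Chaining upward from Ivan: directly above it, Aiko, Leo, Zara, Lior, Vik; then Kira, Dev, Yosef, Orla, Ines; then Nora, Zane.
That covers every other element, and nothing is given below Ivan, so Ivan is the lowest height.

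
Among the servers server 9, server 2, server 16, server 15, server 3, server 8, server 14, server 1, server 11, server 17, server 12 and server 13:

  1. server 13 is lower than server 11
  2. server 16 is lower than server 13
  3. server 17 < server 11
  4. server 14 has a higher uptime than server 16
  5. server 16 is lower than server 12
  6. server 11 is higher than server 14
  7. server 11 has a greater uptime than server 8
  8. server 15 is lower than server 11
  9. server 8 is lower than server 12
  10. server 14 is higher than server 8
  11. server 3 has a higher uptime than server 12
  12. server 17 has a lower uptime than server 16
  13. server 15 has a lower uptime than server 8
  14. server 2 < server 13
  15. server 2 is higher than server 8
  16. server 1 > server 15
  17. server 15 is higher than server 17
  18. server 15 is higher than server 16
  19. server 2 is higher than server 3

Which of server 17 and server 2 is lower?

server 17

Chaining the given relations: server 17 < server 16 < server 15 < server 8 < server 12 < server 3 < server 2.
So server 17 < server 2; server 17 is the lower of the two.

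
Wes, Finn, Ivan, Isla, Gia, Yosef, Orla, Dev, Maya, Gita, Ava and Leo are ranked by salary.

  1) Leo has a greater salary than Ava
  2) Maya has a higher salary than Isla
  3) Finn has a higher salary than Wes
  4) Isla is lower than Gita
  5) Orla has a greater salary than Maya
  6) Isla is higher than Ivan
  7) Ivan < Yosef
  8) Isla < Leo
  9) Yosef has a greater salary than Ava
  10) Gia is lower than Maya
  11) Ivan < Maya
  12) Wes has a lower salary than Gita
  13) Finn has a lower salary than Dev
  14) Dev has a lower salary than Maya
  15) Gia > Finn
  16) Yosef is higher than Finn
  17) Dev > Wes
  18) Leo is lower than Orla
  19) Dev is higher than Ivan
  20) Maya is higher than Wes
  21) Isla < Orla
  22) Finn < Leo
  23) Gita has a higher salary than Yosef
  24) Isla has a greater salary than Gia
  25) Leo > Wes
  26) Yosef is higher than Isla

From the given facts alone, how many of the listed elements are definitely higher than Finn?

The elements the relations force above Finn are Gia, Isla, Leo, Yosef, Dev, Gita, Maya, Orla — no chain reaches any other.
That is 8.

8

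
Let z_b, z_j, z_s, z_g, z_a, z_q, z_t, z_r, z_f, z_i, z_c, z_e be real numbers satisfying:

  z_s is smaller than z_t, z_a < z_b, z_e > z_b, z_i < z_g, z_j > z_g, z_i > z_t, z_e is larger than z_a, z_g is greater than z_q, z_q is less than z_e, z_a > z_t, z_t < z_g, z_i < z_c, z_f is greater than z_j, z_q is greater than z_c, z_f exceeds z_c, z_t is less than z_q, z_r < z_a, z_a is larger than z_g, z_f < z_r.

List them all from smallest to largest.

Nothing is placed below z_s, so it is least; from there z_s < z_t; z_t < z_i; z_i < z_c; z_c < z_q; z_q < z_g; z_g < z_j; z_j < z_f; z_f < z_r; z_r < z_a; z_a < z_b; z_b < z_e, each given directly.

z_s < z_t < z_i < z_c < z_q < z_g < z_j < z_f < z_r < z_a < z_b < z_e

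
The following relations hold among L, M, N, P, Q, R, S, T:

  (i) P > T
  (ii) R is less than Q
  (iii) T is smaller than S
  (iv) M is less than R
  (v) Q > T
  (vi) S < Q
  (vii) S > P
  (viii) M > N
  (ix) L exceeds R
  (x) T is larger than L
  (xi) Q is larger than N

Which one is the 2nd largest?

S

The consecutive relations fix a unique order: N < M < R < L < T < P < S < Q.
Counting 2 from the largest end gives S.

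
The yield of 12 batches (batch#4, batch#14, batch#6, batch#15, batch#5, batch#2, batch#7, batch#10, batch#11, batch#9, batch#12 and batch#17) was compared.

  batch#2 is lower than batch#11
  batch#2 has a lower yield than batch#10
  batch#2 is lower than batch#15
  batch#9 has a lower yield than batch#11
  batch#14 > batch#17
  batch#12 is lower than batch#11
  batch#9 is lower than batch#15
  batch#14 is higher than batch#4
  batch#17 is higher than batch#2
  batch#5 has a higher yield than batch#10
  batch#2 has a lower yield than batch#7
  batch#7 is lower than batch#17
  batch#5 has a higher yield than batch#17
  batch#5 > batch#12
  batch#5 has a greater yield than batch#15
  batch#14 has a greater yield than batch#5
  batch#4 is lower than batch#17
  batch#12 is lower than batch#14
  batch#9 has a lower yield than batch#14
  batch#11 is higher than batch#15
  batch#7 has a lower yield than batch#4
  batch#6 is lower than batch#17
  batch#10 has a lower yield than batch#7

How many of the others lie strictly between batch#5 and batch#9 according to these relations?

Chaining upward from batch#9 reaches: batch#15, batch#11, batch#14.
Chaining downward from batch#5 reaches: batch#2, batch#10, batch#12, batch#7, batch#4, batch#15, batch#6, batch#17.
Strictly between batch#9 and batch#5 are those in both lists: batch#15 — 1 element.

1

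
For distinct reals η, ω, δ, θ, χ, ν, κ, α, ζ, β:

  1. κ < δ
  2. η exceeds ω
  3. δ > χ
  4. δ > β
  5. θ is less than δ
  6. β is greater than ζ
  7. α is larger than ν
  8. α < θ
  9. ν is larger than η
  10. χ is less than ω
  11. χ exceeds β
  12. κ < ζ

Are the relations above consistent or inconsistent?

The single ordering κ < ζ < β < χ < ω < η < ν < α < θ < δ satisfies every listed relation, so no contradiction arises.

consistent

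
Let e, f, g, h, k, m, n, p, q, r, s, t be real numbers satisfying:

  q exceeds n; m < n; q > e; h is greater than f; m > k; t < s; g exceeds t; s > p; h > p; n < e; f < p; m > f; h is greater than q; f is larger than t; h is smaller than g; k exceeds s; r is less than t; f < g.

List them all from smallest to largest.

r < t < f < p < s < k < m < n < e < q < h < g

Nothing is placed below r, so it is least; from there r < t; t < f; f < p; p < s; s < k; k < m; m < n; n < e; e < q; q < h; h < g, each given directly.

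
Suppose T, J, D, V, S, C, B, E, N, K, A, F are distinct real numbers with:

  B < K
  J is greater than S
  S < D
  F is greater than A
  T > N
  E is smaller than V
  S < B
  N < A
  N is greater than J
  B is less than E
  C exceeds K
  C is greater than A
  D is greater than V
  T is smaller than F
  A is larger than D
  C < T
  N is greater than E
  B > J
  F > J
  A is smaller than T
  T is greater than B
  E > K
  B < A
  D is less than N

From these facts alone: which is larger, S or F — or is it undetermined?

F

The relevant relations are S < J; J < B; B < K; K < E; E < V; V < D; D < N; N < A; A < C; C < T; T < F.
Chaining these gives S < J < B < K < E < V < D < N < A < C < T < F.
So F is larger.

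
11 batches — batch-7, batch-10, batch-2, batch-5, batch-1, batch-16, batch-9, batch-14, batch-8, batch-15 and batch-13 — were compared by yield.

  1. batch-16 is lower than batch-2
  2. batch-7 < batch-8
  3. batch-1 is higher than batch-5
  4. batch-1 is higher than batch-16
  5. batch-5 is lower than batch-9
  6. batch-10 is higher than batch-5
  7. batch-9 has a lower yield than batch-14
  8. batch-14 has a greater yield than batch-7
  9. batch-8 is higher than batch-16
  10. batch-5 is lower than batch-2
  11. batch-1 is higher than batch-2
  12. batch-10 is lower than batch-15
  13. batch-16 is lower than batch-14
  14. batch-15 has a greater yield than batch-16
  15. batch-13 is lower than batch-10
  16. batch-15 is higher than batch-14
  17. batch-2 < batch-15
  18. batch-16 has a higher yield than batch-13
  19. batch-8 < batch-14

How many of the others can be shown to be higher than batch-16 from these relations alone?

5

Directly above batch-16: batch-8, batch-2, batch-14, batch-15, batch-1.
Nothing else is reachable above batch-16; 5 in all.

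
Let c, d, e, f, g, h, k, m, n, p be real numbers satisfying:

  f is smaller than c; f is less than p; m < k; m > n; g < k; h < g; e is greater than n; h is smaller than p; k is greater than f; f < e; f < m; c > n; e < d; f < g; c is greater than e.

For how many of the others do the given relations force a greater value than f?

7

The elements the relations force above f are g, e, m, p, d, k, c — no chain reaches any other.
That is 7.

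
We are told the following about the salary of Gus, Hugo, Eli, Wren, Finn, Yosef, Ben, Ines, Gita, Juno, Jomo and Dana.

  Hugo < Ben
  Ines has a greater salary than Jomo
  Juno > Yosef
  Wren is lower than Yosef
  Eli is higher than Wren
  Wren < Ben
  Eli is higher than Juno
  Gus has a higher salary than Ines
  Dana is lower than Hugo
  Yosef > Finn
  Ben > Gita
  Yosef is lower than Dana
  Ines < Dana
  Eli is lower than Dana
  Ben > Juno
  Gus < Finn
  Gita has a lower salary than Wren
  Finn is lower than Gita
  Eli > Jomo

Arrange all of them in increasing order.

Nothing is placed below Jomo, so it is least; from there Jomo < Ines; Ines < Gus; Gus < Finn; Finn < Gita; Gita < Wren; Wren < Yosef; Yosef < Juno; Juno < Eli; Eli < Dana; Dana < Hugo; Hugo < Ben, each given directly.

Jomo < Ines < Gus < Finn < Gita < Wren < Yosef < Juno < Eli < Dana < Hugo < Ben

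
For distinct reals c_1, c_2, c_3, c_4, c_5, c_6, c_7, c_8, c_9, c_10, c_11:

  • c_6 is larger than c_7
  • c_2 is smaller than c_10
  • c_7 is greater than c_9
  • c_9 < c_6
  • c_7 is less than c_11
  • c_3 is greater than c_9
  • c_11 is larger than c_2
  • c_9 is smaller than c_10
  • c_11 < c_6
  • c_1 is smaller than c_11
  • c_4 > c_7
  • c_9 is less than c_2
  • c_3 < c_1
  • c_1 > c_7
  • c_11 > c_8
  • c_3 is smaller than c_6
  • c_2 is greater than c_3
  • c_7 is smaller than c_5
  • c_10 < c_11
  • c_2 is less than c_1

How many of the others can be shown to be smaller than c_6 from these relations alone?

8

The elements the relations force below c_6 are c_9, c_3, c_2, c_7, c_8, c_10, c_1, c_11 — no chain reaches any other.
That is 8.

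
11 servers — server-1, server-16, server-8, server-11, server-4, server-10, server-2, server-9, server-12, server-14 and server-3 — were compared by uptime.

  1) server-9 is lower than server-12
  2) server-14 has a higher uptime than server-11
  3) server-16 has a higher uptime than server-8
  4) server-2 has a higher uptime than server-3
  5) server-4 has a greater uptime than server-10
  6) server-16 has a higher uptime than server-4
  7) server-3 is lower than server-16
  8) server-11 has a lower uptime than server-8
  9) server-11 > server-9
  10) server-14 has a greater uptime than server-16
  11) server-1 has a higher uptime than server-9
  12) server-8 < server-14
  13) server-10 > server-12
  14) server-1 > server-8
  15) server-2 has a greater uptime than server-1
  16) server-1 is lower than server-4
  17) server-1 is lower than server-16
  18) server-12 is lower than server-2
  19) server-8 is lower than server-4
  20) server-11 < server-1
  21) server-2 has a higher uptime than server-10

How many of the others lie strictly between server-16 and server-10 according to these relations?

The relations place server-10 below server-16. An element lies strictly between them when it is forced above server-10 and also forced below server-16.
Above server-10: {server-2, server-4, server-14}. Below server-16: {server-9, server-12, server-11, server-8, server-1, server-3, server-4}.
Intersection: {server-4} — 1.

1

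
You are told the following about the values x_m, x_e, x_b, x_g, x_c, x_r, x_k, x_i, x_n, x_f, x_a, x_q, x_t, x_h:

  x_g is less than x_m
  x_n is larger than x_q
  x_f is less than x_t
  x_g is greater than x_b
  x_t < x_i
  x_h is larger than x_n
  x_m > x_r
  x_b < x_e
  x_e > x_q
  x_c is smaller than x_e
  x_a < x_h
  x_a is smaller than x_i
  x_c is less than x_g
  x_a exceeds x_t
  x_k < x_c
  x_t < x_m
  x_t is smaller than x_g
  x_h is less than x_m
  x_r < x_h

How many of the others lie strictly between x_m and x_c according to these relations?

The relations place x_c below x_m. An element lies strictly between them when it is forced above x_c and also forced below x_m.
Above x_c: {x_g, x_e}. Below x_m: {x_f, x_t, x_a, x_r, x_k, x_q, x_b, x_g, x_n, x_h}.
Intersection: {x_g} — 1.

1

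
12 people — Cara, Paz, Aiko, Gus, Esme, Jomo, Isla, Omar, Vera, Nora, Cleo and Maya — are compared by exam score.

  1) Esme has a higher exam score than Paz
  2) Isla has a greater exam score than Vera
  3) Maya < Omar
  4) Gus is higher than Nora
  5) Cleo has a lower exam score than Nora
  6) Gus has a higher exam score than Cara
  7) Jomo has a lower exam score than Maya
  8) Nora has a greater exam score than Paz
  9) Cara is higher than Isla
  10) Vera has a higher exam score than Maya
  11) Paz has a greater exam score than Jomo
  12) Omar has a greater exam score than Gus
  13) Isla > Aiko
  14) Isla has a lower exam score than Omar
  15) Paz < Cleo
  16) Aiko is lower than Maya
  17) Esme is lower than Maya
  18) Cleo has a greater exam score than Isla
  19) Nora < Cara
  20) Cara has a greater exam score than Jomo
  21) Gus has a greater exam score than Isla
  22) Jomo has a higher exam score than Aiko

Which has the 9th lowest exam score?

Chaining the given pairs: Aiko < Jomo < Paz < Esme < Maya < Vera < Isla < Cleo < Nora < Cara < Gus < Omar.
The 9th smallest is Nora.

Nora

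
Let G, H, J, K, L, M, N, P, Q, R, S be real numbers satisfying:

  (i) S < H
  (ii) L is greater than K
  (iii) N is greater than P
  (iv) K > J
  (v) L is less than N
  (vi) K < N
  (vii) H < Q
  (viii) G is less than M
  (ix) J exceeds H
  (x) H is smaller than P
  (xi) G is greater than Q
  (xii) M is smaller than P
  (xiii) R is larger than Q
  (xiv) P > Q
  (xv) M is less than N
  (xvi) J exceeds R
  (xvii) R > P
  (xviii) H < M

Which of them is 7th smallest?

R

The consecutive relations fix a unique order: S < H < Q < G < M < P < R < J < K < L < N.
Counting 7 from the smallest end gives R.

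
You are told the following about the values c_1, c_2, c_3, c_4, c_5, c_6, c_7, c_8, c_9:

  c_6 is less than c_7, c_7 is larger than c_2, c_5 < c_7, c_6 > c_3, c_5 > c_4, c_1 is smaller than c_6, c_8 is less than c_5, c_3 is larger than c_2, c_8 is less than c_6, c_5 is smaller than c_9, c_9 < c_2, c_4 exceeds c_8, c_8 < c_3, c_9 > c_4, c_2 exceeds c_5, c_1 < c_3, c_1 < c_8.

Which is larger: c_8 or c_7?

c_7

Chaining the given relations: c_8 < c_4 < c_5 < c_9 < c_2 < c_3 < c_6 < c_7.
So c_8 < c_7; c_7 is the larger of the two.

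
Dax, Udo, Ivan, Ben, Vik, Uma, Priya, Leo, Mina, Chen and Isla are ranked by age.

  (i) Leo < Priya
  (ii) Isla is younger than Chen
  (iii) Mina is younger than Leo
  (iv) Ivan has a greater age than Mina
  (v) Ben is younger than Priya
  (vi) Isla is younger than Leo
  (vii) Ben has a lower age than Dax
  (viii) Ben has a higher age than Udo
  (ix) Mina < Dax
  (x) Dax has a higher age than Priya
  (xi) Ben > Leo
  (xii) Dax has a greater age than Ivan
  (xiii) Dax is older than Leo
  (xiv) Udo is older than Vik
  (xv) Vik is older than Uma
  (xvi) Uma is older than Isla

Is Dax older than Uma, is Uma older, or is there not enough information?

Dax

Chaining the given relations: Uma < Vik < Udo < Ben < Priya < Dax.
So Dax is older.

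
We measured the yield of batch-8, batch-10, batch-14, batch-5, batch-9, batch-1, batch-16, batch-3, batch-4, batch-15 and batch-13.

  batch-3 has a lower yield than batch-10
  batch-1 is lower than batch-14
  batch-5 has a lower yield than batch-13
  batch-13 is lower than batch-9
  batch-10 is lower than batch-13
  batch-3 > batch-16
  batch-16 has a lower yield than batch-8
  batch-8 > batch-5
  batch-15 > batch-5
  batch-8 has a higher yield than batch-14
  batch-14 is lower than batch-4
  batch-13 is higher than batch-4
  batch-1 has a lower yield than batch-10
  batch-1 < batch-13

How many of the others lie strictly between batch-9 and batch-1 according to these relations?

The relations place batch-1 below batch-9. An element lies strictly between them when it is forced above batch-1 and also forced below batch-9.
Above batch-1: {batch-14, batch-8, batch-10, batch-4, batch-13}. Below batch-9: {batch-5, batch-16, batch-3, batch-14, batch-10, batch-4, batch-13}.
Intersection: {batch-14, batch-10, batch-4, batch-13} — 4.

4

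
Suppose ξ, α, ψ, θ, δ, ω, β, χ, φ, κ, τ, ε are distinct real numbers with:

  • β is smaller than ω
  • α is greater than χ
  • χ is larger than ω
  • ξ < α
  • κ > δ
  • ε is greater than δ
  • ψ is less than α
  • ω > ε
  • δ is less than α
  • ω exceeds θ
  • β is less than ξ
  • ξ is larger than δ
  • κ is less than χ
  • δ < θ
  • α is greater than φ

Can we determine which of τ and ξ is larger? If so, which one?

Following every chain through τ: nothing is chained to τ.
ξ is not reached, and no chain runs the other way from ξ to τ.
So the given relations leave the order of τ and ξ undetermined.

undetermined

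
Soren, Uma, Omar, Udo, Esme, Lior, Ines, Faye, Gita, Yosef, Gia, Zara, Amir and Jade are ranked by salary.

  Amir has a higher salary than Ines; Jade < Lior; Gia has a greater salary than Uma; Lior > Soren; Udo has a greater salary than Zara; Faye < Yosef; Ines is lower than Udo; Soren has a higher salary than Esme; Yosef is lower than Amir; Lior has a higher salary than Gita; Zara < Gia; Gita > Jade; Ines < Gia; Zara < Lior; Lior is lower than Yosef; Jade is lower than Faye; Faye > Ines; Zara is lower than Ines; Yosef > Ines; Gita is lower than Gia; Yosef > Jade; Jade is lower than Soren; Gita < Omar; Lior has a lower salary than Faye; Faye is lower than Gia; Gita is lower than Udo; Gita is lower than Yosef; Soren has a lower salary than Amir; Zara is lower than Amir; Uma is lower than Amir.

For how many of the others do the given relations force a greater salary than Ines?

5

From Ines the given relations immediately reach Faye, Yosef, Udo, Amir, Gia.
Nothing else is reachable above Ines; 5 in all.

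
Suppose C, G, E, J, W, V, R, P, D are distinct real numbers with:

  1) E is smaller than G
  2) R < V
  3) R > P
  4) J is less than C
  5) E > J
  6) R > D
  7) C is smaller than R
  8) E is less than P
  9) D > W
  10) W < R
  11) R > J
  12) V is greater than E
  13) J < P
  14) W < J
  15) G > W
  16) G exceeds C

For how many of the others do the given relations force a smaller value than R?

From R the given relations immediately reach W, J, D, C, P.
From those, E — 6 in total.
No other element is forced below R by the given relations, so the count is 6.

6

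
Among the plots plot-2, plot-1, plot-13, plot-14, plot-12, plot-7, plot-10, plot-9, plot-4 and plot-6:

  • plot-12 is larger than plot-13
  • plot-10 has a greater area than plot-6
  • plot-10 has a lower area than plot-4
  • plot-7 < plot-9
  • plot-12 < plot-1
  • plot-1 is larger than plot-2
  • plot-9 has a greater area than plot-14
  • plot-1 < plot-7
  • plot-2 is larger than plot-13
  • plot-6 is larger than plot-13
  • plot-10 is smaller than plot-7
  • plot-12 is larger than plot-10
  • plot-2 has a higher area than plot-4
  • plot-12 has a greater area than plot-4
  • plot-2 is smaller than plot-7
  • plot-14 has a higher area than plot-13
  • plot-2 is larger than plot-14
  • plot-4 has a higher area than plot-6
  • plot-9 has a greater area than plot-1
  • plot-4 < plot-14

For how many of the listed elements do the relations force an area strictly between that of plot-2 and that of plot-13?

The relations place plot-13 below plot-2. An element lies strictly between them when it is forced above plot-13 and also forced below plot-2.
Above plot-13: {plot-6, plot-10, plot-4, plot-14, plot-12, plot-1, plot-7, plot-9}. Below plot-2: {plot-6, plot-10, plot-4, plot-14}.
Intersection: {plot-6, plot-10, plot-4, plot-14} — 4.

4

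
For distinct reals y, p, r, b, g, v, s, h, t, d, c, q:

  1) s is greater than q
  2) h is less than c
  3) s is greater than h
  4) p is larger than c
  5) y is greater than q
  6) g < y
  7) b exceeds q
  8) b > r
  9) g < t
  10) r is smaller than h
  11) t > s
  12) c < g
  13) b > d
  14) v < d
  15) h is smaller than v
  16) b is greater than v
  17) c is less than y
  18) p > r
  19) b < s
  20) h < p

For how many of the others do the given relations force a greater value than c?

4

From c the given relations immediately reach g, p, y.
From those, t — 4 in total.
No other element is forced above c by the given relations, so the count is 4.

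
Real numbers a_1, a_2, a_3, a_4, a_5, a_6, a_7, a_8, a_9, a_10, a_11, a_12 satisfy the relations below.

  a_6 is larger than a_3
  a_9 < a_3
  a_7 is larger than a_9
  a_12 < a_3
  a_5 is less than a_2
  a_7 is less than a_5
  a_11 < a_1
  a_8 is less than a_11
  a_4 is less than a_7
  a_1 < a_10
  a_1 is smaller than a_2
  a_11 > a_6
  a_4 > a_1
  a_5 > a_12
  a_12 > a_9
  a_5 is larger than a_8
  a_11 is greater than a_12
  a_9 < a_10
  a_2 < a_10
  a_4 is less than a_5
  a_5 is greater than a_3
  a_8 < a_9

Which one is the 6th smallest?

The consecutive relations fix a unique order: a_8 < a_9 < a_12 < a_3 < a_6 < a_11 < a_1 < a_4 < a_7 < a_5 < a_2 < a_10.
Counting 6 from the smallest end gives a_11.

a_11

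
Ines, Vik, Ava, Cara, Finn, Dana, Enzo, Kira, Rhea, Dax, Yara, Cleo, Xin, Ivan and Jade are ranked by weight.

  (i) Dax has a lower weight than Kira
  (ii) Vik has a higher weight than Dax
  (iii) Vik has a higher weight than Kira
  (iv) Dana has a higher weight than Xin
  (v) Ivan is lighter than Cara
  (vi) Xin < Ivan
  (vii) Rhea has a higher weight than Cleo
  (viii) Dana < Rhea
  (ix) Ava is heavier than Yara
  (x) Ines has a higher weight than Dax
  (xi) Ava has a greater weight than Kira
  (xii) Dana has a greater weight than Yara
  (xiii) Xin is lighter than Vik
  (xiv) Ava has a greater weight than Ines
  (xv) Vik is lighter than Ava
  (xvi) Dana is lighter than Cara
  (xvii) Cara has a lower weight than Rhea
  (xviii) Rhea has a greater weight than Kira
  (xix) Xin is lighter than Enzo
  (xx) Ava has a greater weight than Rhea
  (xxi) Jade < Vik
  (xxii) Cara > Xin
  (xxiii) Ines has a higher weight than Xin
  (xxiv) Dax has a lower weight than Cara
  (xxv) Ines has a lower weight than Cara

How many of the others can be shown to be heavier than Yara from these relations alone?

The elements the relations force above Yara are Dana, Cara, Rhea, Ava — no chain reaches any other.
That is 4.

4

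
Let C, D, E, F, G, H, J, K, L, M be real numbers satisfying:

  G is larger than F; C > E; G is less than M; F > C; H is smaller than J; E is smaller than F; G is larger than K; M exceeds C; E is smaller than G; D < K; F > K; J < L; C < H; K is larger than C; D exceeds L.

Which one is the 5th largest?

D

Piecing the relations together gives one ordering: E < C < H < J < L < D < K < F < G < M.
The 5th largest is D.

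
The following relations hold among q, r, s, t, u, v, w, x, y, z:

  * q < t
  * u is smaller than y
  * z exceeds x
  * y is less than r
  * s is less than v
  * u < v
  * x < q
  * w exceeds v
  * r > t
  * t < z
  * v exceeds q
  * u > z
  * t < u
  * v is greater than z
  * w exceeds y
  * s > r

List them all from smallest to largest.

x < q < t < z < u < y < r < s < v < w

The consecutive links are each given: x < q; q < t; t < z; z < u; u < y; y < r; r < s; s < v; v < w.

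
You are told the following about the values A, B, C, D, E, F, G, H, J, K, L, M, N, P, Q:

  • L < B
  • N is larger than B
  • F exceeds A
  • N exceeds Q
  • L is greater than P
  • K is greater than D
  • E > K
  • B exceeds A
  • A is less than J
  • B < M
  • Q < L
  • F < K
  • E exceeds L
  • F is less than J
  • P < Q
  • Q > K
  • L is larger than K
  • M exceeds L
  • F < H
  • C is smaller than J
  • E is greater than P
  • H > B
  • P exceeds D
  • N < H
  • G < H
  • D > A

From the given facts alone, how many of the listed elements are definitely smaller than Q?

5

The elements the relations force below Q are A, D, F, P, K — no chain reaches any other.
That is 5.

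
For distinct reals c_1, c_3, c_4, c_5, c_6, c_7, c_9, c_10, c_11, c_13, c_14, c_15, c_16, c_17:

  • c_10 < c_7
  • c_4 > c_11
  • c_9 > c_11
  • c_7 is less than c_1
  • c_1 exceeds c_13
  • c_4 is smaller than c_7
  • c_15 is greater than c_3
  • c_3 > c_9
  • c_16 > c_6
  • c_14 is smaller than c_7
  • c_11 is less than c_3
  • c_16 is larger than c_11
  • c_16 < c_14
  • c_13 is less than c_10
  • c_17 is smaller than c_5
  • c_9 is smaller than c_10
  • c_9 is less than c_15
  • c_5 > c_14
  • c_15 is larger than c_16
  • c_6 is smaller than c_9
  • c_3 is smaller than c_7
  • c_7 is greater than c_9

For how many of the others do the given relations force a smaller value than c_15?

From c_15 the given relations immediately reach c_9, c_16, c_3.
From those, c_6, c_11 — 5 in total.
Nothing else is reachable below c_15; 5 in all.

5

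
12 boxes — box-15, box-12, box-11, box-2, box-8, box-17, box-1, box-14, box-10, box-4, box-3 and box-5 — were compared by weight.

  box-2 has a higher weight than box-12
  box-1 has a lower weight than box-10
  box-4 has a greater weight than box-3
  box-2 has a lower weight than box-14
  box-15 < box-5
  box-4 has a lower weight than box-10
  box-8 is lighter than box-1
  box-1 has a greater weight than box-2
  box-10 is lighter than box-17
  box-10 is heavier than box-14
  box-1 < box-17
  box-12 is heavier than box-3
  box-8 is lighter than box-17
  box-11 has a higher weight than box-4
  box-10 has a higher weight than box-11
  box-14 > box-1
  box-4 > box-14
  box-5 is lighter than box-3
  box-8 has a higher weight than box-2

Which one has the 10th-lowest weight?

box-11

Chaining the given pairs: box-15 < box-5 < box-3 < box-12 < box-2 < box-8 < box-1 < box-14 < box-4 < box-11 < box-10 < box-17.
The 10th smallest is box-11.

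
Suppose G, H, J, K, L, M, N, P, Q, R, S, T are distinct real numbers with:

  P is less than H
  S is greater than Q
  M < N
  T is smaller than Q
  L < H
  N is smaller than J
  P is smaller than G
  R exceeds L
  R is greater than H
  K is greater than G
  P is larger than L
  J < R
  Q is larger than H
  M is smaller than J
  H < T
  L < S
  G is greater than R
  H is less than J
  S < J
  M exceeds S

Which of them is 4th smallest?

The consecutive relations fix a unique order: L < P < H < T < Q < S < M < N < J < R < G < K.
Counting 4 from the smallest end gives T.

T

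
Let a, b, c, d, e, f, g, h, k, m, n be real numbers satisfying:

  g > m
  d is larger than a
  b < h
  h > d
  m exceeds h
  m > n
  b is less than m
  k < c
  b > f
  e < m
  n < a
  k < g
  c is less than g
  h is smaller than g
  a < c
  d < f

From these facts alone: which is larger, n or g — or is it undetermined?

g

n < a and a < d give n < d.
Then d < f extends the chain to f.
Then f < b extends the chain to b.
Then b < h extends the chain to h.
With h < m: n < a < d < f < b < h < m.
With m < g: n < a < d < f < b < h < m < g.
So g is larger.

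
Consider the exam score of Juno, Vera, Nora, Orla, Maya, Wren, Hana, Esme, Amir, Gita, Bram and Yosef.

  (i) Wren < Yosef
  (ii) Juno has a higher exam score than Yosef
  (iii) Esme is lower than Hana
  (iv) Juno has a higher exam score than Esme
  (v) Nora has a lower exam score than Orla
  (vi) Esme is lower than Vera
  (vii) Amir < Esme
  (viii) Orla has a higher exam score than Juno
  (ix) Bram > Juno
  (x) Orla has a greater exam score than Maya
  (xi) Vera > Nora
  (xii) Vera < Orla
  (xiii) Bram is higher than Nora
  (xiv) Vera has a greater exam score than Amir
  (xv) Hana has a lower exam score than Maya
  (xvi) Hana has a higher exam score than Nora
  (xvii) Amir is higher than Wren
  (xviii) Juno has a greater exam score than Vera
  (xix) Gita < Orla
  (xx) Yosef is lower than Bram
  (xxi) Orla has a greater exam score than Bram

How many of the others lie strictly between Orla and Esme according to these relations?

5

The relations place Esme below Orla. An element lies strictly between them when it is forced above Esme and also forced below Orla.
Above Esme: {Vera, Hana, Juno, Bram, Maya}. Below Orla: {Wren, Amir, Nora, Vera, Yosef, Gita, Hana, Juno, Bram, Maya}.
Intersection: {Vera, Hana, Juno, Bram, Maya} — 5.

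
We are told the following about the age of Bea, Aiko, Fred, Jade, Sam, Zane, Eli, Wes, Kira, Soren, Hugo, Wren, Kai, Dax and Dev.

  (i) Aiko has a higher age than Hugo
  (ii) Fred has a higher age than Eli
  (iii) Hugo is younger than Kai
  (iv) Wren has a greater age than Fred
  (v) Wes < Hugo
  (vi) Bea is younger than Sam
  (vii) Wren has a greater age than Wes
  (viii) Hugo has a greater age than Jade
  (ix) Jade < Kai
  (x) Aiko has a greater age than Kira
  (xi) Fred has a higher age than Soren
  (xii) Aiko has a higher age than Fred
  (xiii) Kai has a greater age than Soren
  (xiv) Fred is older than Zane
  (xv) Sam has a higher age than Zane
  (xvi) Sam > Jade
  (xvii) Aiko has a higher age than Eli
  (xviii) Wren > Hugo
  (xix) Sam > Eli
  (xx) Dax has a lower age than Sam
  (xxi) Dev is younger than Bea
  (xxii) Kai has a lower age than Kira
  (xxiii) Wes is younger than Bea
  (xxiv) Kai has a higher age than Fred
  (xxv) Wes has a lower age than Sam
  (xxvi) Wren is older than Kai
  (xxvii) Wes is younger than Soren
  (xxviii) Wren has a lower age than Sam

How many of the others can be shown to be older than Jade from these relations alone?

From Jade the given relations immediately reach Hugo, Kai, Sam.
From those, Kira, Aiko, Wren — 6 in total.
Nothing else is reachable above Jade; 6 in all.

6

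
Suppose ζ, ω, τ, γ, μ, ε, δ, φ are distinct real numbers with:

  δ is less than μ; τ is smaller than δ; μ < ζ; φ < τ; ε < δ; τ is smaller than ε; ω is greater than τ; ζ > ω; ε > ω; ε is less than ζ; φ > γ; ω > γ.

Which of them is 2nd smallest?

φ

Piecing the relations together gives one ordering: γ < φ < τ < ω < ε < δ < μ < ζ.
The 2nd smallest is φ.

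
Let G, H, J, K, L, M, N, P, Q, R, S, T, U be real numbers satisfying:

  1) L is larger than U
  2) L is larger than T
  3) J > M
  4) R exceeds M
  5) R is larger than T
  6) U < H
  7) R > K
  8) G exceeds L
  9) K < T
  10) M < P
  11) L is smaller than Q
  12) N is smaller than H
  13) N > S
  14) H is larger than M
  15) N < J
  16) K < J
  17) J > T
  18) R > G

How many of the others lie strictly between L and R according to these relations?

1

The relations place L below R. An element lies strictly between them when it is forced above L and also forced below R.
Above L: {G, Q}. Below R: {M, U, K, T, G}.
Intersection: {G} — 1.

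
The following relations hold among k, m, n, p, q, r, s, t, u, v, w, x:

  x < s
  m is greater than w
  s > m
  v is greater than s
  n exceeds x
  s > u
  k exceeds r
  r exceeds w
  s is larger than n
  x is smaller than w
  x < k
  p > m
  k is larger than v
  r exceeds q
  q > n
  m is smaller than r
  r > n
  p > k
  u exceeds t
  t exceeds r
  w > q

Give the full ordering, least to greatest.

Nothing is placed below x, so it is least; from there x < n; n < q; q < w; w < m; m < r; r < t; t < u; u < s; s < v; v < k; k < p, each given directly.

x < n < q < w < m < r < t < u < s < v < k < p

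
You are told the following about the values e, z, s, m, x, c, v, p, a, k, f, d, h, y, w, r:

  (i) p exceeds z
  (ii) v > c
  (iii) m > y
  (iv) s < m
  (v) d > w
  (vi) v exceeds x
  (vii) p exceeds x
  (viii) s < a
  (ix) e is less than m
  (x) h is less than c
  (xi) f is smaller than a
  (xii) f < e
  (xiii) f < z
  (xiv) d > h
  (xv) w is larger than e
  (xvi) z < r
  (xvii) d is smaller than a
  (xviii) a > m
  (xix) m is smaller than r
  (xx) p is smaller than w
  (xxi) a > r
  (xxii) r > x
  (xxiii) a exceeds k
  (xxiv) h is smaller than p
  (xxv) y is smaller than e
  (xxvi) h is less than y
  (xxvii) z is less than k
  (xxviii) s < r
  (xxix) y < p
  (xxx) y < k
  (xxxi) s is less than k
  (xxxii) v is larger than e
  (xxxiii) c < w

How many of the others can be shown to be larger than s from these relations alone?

From s the given relations immediately reach m, r, k, a.
No other element is forced above s by the given relations, so the count is 4.

4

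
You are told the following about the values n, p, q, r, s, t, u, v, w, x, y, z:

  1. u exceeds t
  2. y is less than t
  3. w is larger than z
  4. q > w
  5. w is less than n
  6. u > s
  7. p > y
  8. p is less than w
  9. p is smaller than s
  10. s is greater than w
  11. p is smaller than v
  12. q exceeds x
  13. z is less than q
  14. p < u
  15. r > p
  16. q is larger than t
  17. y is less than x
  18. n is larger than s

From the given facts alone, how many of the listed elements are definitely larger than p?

Directly above p: w, s, r, v, u.
One step further: n, q (7 so far).
No other element is forced above p by the given relations, so the count is 7.

7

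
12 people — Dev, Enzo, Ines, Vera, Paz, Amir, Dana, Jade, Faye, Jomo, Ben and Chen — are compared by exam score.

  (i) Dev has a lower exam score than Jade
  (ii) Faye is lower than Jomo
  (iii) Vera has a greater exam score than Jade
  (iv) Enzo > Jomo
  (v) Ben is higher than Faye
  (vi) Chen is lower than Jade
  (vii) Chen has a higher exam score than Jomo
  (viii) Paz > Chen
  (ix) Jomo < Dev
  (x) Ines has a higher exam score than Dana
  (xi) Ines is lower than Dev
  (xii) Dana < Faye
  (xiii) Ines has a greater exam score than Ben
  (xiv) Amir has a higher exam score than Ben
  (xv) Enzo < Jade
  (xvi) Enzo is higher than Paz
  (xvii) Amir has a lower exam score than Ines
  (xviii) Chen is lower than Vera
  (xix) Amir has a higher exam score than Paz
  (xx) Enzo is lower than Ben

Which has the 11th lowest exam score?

Chaining the given pairs: Dana < Faye < Jomo < Chen < Paz < Enzo < Ben < Amir < Ines < Dev < Jade < Vera.
The 11th smallest is Jade.

Jade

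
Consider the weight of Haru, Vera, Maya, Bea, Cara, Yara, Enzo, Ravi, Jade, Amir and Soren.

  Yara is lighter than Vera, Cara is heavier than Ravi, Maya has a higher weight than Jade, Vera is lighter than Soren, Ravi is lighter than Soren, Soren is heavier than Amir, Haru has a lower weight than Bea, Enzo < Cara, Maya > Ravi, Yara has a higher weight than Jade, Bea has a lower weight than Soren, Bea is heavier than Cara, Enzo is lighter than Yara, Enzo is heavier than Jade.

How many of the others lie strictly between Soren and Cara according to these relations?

The relations place Cara below Soren. An element lies strictly between them when it is forced above Cara and also forced below Soren.
Above Cara: {Bea}. Below Soren: {Haru, Jade, Ravi, Enzo, Amir, Yara, Bea, Vera}.
Intersection: {Bea} — 1.

1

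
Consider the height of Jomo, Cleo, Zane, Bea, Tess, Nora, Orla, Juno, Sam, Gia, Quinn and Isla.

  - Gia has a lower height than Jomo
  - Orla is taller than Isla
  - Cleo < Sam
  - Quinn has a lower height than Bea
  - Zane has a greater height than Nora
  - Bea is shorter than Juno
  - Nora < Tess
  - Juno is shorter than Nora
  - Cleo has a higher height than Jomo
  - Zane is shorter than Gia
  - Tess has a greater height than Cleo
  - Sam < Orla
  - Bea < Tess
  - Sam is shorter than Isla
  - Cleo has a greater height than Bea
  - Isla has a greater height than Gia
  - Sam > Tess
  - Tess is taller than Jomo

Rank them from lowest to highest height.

Quinn < Bea < Juno < Nora < Zane < Gia < Jomo < Cleo < Tess < Sam < Isla < Orla

Each adjacent pair is fixed by a given relation: Quinn < Bea; Bea < Juno; Juno < Nora; Nora < Zane; Zane < Gia; Gia < Jomo; Jomo < Cleo; Cleo < Tess; Tess < Sam; Sam < Isla; Isla < Orla. Chaining them end to end gives the full order.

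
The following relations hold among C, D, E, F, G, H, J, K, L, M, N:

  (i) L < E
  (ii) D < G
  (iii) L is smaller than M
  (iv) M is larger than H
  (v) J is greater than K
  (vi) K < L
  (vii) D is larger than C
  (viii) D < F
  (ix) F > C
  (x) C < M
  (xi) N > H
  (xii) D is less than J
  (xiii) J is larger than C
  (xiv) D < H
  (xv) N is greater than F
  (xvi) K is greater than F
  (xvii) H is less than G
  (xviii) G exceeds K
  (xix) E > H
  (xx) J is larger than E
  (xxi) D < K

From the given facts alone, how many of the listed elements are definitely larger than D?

Directly above D: F, K, H, J, G.
One step further: L, E, N, M (9 so far).
Nothing else is reachable above D; 9 in all.

9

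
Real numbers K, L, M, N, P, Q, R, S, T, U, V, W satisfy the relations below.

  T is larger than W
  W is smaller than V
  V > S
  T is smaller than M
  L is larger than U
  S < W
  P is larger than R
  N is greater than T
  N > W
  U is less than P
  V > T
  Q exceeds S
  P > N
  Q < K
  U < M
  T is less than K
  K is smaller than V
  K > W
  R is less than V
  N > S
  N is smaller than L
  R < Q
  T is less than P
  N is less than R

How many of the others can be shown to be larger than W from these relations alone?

Directly above W: T, N, K, V.
One step further: L, M, R, P (8 so far).
One step further: Q (9 so far).
Nothing else is reachable above W; 9 in all.

9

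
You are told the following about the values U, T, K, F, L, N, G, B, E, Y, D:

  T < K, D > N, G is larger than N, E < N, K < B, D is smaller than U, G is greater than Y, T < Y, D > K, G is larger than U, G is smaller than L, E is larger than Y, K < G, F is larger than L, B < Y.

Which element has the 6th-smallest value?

Chaining the given pairs: T < K < B < Y < E < N < D < U < G < L < F.
The 6th smallest is N.

N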